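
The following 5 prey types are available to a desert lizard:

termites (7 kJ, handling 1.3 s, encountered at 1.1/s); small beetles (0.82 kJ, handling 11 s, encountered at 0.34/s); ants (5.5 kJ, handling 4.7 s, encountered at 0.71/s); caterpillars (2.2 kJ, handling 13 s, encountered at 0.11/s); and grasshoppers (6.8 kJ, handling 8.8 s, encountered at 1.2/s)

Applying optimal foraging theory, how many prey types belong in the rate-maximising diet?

1

Profitabilities (E/h, kJ/s): termites 5.38, ants 1.17, grasshoppers 0.773, caterpillars 0.169, small beetles 0.0745. Add prey in this order while the next type's profitability exceeds the intake rate on those already taken.
Rate on top 1: 3.169. ants: 1.17 < 3.169 → exclude; stop.
Optimal diet: termites — 1 of 5 types.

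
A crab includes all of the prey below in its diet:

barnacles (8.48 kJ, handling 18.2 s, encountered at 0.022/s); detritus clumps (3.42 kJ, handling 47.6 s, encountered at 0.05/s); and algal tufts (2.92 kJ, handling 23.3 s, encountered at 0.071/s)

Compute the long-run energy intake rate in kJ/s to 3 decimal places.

0.104 kJ/s

Energy encountered per unit search time: 0.022×8.48 + 0.05×3.42 + 0.071×2.92 = 0.5649 kJ/s.
Handling time per unit search time: 0.022×18.2 + 0.05×47.6 + 0.071×23.3 = 4.435.
Rate = 0.5649/(1 + 4.435) = 0.1039 kJ/s.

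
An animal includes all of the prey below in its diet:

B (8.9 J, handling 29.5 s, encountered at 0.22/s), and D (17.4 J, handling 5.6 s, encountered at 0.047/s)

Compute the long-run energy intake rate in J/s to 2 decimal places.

0.36 J/s

Energy encountered per unit search time: 0.22×8.9 + 0.047×17.4 = 2.776 J/s.
Handling time per unit search time: 0.22×29.5 + 0.047×5.6 = 6.753.
Rate = 2.776/(1 + 6.753) = 0.358 J/s.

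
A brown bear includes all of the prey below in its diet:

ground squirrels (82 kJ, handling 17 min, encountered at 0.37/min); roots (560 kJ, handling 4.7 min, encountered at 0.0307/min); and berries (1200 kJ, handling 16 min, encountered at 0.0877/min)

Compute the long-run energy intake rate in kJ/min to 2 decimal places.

17.29 kJ/min

R = Σλ_iE_i / (1 + Σλ_ih_i)
Numerator: 0.37×82 + 0.0307×560 + 0.0877×1200 = 152.8
Denominator: 1 + 0.37×17 + 0.0307×4.7 + 0.0877×16 = 8.837
R = 152.8/8.837 = 17.29 kJ/min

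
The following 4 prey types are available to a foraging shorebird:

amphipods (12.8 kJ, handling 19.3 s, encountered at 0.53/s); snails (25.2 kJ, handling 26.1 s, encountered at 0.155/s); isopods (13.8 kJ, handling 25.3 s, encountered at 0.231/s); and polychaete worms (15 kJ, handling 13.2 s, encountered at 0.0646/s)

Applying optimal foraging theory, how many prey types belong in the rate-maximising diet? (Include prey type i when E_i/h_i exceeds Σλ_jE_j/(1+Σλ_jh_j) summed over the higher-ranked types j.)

2

Profitabilities (E/h, kJ/s): polychaete worms 1.14, snails 0.966, amphipods 0.663, isopods 0.545. Add prey in this order while the next type's profitability exceeds the intake rate on those already taken.
Rate on top 1: 0.523. snails: 0.966 > 0.523 → include.
Rate on top 2: 0.8265. amphipods: 0.663 < 0.8265 → exclude; stop.
Optimal diet: polychaete worms, snails — 2 of 4 types.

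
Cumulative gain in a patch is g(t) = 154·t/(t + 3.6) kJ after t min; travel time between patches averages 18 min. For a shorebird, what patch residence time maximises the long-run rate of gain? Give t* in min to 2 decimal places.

By the marginal value theorem, leave when the instantaneous gain rate g'(t) equals the habitat-wide average g(t)/(T + t).
g'(t) = 154·3.6/(t + 3.6)². Setting 154·3.6/(t+3.6)² = 154t/[(t+3.6)(18+t)] gives 3.6(18+t) = t(t+3.6), so t² = 3.6×18 = 64.8.
t* = √64.8 = 8.05 min.

8.05 min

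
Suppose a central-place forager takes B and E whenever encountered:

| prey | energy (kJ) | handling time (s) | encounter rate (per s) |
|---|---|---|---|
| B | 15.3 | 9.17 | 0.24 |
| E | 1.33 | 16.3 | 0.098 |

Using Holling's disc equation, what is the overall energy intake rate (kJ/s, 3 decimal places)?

R = Σλ_iE_i / (1 + Σλ_ih_i)
Numerator: 0.24×15.3 + 0.098×1.33 = 3.802
Denominator: 1 + 0.24×9.17 + 0.098×16.3 = 4.798
R = 3.802/4.798 = 0.7925 kJ/s

0.792 kJ/s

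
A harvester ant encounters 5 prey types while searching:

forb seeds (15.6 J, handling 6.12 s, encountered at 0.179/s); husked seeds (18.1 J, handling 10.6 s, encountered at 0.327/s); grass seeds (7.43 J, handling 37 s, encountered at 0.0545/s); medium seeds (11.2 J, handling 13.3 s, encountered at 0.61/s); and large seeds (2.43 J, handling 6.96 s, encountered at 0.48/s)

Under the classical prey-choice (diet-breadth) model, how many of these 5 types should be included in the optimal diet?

Rank by E/h (J/s): forb seeds 2.55, husked seeds 1.71, medium seeds 0.842, large seeds 0.349, grass seeds 0.201. Include each in turn until the next type's E/h falls below the running intake rate.
Rate on top 1: 1.333. husked seeds: 1.71 > 1.333 → include.
Rate on top 2: 1.566. medium seeds: 0.842 < 1.566 → exclude; stop.
Optimal diet: forb seeds, husked seeds — 2 of 5 types.

2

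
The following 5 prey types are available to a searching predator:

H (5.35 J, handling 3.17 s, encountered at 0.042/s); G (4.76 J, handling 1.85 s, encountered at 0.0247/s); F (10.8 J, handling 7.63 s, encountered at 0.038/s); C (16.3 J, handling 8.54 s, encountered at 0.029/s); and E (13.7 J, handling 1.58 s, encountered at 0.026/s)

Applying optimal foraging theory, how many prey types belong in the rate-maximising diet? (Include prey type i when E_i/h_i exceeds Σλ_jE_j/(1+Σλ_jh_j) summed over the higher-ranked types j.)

5

E/h in descending order: E 8.67, G 2.57, C 1.91, H 1.69, F 1.42 J/s. The optimal diet is the largest prefix of this list for which every included type satisfies E_i/h_i > R on the types above it.
Rate on top 1: 0.3421. G: 2.57 > 0.3421 → include.
Rate on top 2: 0.4359. C: 1.91 > 0.4359 → include.
Rate on top 3: 0.7093. H: 1.69 > 0.7093 → include.
Rate on top 4: 0.798. F: 1.42 > 0.798 → include.
Optimal diet: E, G, C, H, F — 5 of 5 types.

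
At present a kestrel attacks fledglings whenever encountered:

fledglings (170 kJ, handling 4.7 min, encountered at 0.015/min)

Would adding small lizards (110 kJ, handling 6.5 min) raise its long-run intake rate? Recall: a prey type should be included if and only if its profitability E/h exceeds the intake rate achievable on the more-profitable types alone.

Yes

On fledglings alone, R = ΣλE/(1+Σλh) = 2.55/1.071 = 2.382 kJ/min.
Profitability of small lizards: 110/6.5 = 16.92 kJ/min.
Since 16.92 > R, including small lizards increases the long-run rate.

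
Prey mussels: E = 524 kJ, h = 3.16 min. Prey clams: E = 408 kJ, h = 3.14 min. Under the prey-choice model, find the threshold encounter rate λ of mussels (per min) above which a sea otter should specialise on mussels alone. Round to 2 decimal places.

Drop clams once their profitability E₂/h₂ falls below the rate achievable on mussels alone: E₂/h₂ = λE₁/(1 + λh₁).
Solve for λ: λE₁h₂ = E₂(1 + λh₁) → λ(E₁h₂ − E₂h₁) = E₂ → λ = E₂/(E₁h₂ − E₂h₁).
λ = 408/(524×3.14 − 408×3.16) = 408/356.1 = 1.146 per min.

1.15 per min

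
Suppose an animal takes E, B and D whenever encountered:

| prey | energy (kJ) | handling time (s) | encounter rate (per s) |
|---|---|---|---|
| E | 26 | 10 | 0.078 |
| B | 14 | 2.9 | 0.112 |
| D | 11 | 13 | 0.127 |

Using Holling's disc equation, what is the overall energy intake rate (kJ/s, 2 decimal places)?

R = Σλ_iE_i / (1 + Σλ_ih_i)
Numerator: 0.078×26 + 0.112×14 + 0.127×11 = 4.993
Denominator: 1 + 0.078×10 + 0.112×2.9 + 0.127×13 = 3.756
R = 4.993/3.756 = 1.329 kJ/s

1.33 kJ/s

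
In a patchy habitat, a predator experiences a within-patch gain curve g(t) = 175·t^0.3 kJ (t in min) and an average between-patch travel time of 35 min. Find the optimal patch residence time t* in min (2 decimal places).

15.00 min

Maximise g(t)/(T+t): set derivative to zero → g'(t)(T+t) = g(t).
g'(t) = 0.3·175·t^-0.7. Setting 0.3·175·t^-0.7 = 175·t^0.3/(35+t) gives 0.3(35+t) = t, so 0.70·t = 0.3×35.
t* = 0.3×35/0.70 = 15 min.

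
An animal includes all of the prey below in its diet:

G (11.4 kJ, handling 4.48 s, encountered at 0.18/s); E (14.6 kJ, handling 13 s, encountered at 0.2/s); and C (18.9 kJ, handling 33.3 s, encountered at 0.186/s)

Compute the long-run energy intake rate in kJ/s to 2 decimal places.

Energy encountered per unit search time: 0.18×11.4 + 0.2×14.6 + 0.186×18.9 = 8.487 kJ/s.
Handling time per unit search time: 0.18×4.48 + 0.2×13 + 0.186×33.3 = 9.6.
Rate = 8.487/(1 + 9.6) = 0.8007 kJ/s.

0.80 kJ/s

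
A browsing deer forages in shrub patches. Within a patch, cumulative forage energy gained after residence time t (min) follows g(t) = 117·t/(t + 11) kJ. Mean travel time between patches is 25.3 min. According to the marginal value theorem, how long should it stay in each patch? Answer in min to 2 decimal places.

Maximise g(t)/(T+t): set derivative to zero → g'(t)(T+t) = g(t).
g'(t) = 117·11/(t + 11)². Setting 117·11/(t+11)² = 117t/[(t+11)(25.3+t)] gives 11(25.3+t) = t(t+11), so t² = 11×25.3 = 278.3.
t* = √278.3 = 16.68 min.

16.68 min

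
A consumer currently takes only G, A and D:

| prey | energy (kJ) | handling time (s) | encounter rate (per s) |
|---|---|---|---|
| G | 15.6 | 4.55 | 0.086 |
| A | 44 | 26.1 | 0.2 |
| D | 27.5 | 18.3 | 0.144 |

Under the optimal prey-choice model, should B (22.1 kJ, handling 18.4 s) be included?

Current rate: (0.086×15.6 + 0.2×44 + 0.144×27.5)/(1 + 0.086×4.55 + 0.2×26.1 + 0.144×18.3) = 1.525 kJ/s.
B: E/h = 22.1/18.4 = 1.201 kJ/s.
Since 1.201 < R, time spent handling B is better spent searching.

No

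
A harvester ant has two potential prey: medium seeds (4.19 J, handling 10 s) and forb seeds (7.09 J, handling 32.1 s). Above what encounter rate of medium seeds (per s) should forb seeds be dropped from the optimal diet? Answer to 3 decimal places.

Drop forb seeds once their profitability E₂/h₂ falls below the rate achievable on medium seeds alone: E₂/h₂ = λE₁/(1 + λh₁).
Solve for λ: λE₁h₂ = E₂(1 + λh₁) → λ(E₁h₂ − E₂h₁) = E₂ → λ = E₂/(E₁h₂ − E₂h₁).
λ = 7.09/(4.19×32.1 − 7.09×10) = 7.09/63.6 = 0.1115 per s.

0.111 per s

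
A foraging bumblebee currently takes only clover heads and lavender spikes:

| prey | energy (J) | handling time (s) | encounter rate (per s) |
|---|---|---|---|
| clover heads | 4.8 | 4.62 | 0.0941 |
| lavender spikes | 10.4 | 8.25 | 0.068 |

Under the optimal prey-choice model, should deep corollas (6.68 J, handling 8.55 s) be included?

Current rate: (0.0941×4.8 + 0.068×10.4)/(1 + 0.0941×4.62 + 0.068×8.25) = 0.5807 J/s.
deep corollas: E/h = 6.68/8.55 = 0.7813 J/s.
Since 0.7813 > R, including deep corollas increases the long-run rate.

Yes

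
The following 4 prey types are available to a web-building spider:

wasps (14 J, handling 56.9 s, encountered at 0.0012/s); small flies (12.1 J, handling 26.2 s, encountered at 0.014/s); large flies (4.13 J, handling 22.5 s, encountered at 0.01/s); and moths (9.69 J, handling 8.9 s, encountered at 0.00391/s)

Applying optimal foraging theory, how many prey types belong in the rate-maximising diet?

4

Rank by E/h (J/s): moths 1.09, small flies 0.462, wasps 0.246, large flies 0.184. Include each in turn until the next type's E/h falls below the running intake rate.
Rate on top 1: 0.03661. small flies: 0.462 > 0.03661 → include.
Rate on top 2: 0.1479. wasps: 0.246 > 0.1479 → include.
Rate on top 3: 0.1525. large flies: 0.184 > 0.1525 → include.
Optimal diet: moths, small flies, wasps, large flies — 4 of 4 types.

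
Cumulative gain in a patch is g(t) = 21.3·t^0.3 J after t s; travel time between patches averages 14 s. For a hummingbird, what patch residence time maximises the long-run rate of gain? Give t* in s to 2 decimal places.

By the marginal value theorem, leave when the instantaneous gain rate g'(t) equals the habitat-wide average g(t)/(T + t).
g'(t) = 0.3·21.3·t^-0.7. Setting 0.3·21.3·t^-0.7 = 21.3·t^0.3/(14+t) gives 0.3(14+t) = t, so 0.70·t = 0.3×14.
t* = 0.3×14/0.70 = 6 s.

6.00 s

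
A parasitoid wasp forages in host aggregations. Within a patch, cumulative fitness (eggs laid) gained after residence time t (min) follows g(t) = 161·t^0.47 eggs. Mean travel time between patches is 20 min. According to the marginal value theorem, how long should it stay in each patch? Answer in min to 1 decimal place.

Optimal t* satisfies g'(t*) = g(t*)/(T + t*).
g'(t) = 0.47·161·t^-0.53. Setting 0.47·161·t^-0.53 = 161·t^0.47/(20+t) gives 0.47(20+t) = t, so 0.53·t = 0.47×20.
t* = 0.47×20/0.53 = 17.74 min.

17.7 min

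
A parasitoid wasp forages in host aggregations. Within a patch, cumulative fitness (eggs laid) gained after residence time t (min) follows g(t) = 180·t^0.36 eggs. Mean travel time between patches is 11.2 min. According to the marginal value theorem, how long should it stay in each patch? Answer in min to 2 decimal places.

6.30 min

By the marginal value theorem, leave when the instantaneous gain rate g'(t) equals the habitat-wide average g(t)/(T + t).
g'(t) = 0.36·180·t^-0.64. Setting 0.36·180·t^-0.64 = 180·t^0.36/(11.2+t) gives 0.36(11.2+t) = t, so 0.64·t = 0.36×11.2.
t* = 0.36×11.2/0.64 = 6.3 min.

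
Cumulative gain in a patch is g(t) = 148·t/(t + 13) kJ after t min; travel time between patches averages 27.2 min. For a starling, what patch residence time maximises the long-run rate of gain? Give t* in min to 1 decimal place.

18.8 min

By the marginal value theorem, leave when the instantaneous gain rate g'(t) equals the habitat-wide average g(t)/(T + t).
g'(t) = 148·13/(t + 13)². Setting 148·13/(t+13)² = 148t/[(t+13)(27.2+t)] gives 13(27.2+t) = t(t+13), so t² = 13×27.2 = 353.6.
t* = √353.6 = 18.8 min.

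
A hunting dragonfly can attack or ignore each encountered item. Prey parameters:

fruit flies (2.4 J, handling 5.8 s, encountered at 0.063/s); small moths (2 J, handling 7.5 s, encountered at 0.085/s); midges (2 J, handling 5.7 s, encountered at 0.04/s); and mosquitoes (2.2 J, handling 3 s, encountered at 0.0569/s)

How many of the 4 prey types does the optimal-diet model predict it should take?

4

Rank by E/h (J/s): mosquitoes 0.733, fruit flies 0.414, midges 0.351, small moths 0.267. Include each in turn until the next type's E/h falls below the running intake rate.
Rate on top 1: 0.1069. fruit flies: 0.414 > 0.1069 → include.
Rate on top 2: 0.1799. midges: 0.351 > 0.1799 → include.
Rate on top 3: 0.202. small moths: 0.267 > 0.202 → include.
Optimal diet: mosquitoes, fruit flies, midges, small moths — 4 of 4 types.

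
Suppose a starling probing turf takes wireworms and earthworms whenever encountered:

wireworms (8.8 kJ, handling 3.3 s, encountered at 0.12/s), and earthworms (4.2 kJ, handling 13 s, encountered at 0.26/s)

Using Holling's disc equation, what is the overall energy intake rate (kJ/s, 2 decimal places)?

0.45 kJ/s

R = Σλ_iE_i / (1 + Σλ_ih_i)
Numerator: 0.12×8.8 + 0.26×4.2 = 2.148
Denominator: 1 + 0.12×3.3 + 0.26×13 = 4.776
R = 2.148/4.776 = 0.4497 kJ/s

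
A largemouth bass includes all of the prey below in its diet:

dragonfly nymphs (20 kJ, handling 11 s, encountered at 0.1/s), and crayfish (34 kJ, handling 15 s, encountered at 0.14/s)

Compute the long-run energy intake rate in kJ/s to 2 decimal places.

1.61 kJ/s

R = (0.1×20 + 0.14×34) / (1 + 0.1×11 + 0.14×15) = 6.76/4.2 = 1.61 kJ/s.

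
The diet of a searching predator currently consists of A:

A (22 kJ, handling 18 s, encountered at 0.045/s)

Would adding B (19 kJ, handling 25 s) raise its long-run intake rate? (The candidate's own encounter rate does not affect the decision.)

Yes

Current rate: (0.045×22)/(1 + 0.045×18) = 0.547 kJ/s.
B: E/h = 19/25 = 0.76 kJ/s.
0.76 > 0.547, so adding B raises the average — include it.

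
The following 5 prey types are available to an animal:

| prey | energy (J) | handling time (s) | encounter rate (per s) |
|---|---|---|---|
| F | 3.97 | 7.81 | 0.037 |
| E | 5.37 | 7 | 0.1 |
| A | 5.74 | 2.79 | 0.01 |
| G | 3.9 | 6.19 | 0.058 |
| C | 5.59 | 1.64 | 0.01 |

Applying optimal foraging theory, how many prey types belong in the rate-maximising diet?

Profitabilities (E/h, J/s): C 3.41, A 2.06, E 0.767, G 0.63, F 0.508. Add prey in this order while the next type's profitability exceeds the intake rate on those already taken.
Rate on top 1: 0.055. A: 2.06 > 0.055 → include.
Rate on top 2: 0.1085. E: 0.767 > 0.1085 → include.
Rate on top 3: 0.3728. G: 0.63 > 0.3728 → include.
Rate on top 4: 0.4167. F: 0.508 > 0.4167 → include.
Optimal diet: C, A, E, G, F — 5 of 5 types.

5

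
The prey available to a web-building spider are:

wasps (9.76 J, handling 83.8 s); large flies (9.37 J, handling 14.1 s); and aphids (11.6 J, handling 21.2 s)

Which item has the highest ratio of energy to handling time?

Profitability E/h (J/s): wasps = 9.76/83.8 = 0.116, large flies = 9.37/14.1 = 0.665, aphids = 11.6/21.2 = 0.547.
Ranked: large flies > aphids > wasps.

large flies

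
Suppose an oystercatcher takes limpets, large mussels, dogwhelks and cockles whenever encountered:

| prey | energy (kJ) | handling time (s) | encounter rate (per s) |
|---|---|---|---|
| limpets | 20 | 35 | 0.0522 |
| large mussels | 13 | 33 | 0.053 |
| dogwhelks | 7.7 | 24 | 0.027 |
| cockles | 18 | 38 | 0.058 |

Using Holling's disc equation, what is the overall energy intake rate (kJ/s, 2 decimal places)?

0.40 kJ/s

Energy encountered per unit search time: 0.0522×20 + 0.053×13 + 0.027×7.7 + 0.058×18 = 2.985 kJ/s.
Handling time per unit search time: 0.0522×35 + 0.053×33 + 0.027×24 + 0.058×38 = 6.428.
Rate = 2.985/(1 + 6.428) = 0.4018 kJ/s.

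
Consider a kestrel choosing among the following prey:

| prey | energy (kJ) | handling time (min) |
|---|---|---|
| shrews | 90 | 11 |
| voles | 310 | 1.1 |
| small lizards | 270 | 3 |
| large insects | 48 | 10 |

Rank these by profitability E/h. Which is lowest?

Profitability E/h (kJ/min): shrews = 90/11 = 8.18, voles = 310/1.1 = 282, small lizards = 270/3 = 90, large insects = 48/10 = 4.8.
Ranked: voles > small lizards > shrews > large insects.

large insects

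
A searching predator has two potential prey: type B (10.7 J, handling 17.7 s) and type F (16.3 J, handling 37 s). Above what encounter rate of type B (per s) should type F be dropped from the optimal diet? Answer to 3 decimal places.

0.152 per s

The zero-one rule: include type F iff E₂/h₂ > λE₁/(1+λh₁). Equality gives the switch point.
λE₁h₂ = E₂ + λE₂h₁ ⇒ λ = E₂/(E₁h₂ − E₂h₁) = 16.3/(395.9 − 288.5) = 0.1518 per s.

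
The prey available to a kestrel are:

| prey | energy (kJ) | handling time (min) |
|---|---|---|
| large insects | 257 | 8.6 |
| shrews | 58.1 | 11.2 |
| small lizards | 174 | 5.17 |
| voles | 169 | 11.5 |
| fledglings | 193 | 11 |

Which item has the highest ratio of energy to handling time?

small lizards

In descending order of E/h:
small lizards: 174/5.17 = 33.7 kJ/min
large insects: 257/8.6 = 29.9 kJ/min
fledglings: 193/11 = 17.5 kJ/min
voles: 169/11.5 = 14.7 kJ/min
shrews: 58.1/11.2 = 5.19 kJ/min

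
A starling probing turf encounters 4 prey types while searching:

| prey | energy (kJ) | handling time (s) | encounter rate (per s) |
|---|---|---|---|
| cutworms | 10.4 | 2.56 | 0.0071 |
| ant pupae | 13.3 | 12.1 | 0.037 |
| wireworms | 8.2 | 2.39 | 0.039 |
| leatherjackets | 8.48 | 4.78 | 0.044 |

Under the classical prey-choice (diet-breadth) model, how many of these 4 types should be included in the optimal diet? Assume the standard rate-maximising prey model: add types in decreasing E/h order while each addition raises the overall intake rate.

Rank by E/h (kJ/s): cutworms 4.06, wireworms 3.43, leatherjackets 1.77, ant pupae 1.1. Include each in turn until the next type's E/h falls below the running intake rate.
Rate on top 1: 0.07252. wireworms: 3.43 > 0.07252 → include.
Rate on top 2: 0.3542. leatherjackets: 1.77 > 0.3542 → include.
Rate on top 3: 0.5801. ant pupae: 1.1 > 0.5801 → include.
Optimal diet: cutworms, wireworms, leatherjackets, ant pupae — 4 of 4 types.

4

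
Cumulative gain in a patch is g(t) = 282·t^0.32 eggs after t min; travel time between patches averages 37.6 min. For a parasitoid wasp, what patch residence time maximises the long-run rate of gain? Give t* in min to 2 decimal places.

Optimal t* satisfies g'(t*) = g(t*)/(T + t*).
g'(t) = 0.32·282·t^-0.68. Setting 0.32·282·t^-0.68 = 282·t^0.32/(37.6+t) gives 0.32(37.6+t) = t, so 0.68·t = 0.32×37.6.
t* = 0.32×37.6/0.68 = 17.69 min.

17.69 min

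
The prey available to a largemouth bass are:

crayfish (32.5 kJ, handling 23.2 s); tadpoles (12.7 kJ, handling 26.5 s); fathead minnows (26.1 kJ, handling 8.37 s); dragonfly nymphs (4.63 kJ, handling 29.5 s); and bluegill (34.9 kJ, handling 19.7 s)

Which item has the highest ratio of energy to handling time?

fathead minnows

In descending order of E/h:
fathead minnows: 26.1/8.37 = 3.12 kJ/s
bluegill: 34.9/19.7 = 1.77 kJ/s
crayfish: 32.5/23.2 = 1.4 kJ/s
tadpoles: 12.7/26.5 = 0.479 kJ/s
dragonfly nymphs: 4.63/29.5 = 0.157 kJ/s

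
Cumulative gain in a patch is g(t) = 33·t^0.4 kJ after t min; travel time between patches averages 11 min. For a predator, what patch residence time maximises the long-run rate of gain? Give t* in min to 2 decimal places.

7.33 min

Maximise g(t)/(T+t): set derivative to zero → g'(t)(T+t) = g(t).
g'(t) = 0.4·33·t^-0.6. Setting 0.4·33·t^-0.6 = 33·t^0.4/(11+t) gives 0.4(11+t) = t, so 0.60·t = 0.4×11.
t* = 0.4×11/0.60 = 7.333 min.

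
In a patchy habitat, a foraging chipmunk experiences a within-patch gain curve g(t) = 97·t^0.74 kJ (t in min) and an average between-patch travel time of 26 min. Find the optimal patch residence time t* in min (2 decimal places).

74.00 min

Optimal t* satisfies g'(t*) = g(t*)/(T + t*).
g'(t) = 0.74·97·t^-0.26. Setting 0.74·97·t^-0.26 = 97·t^0.74/(26+t) gives 0.74(26+t) = t, so 0.26·t = 0.74×26.
t* = 0.74×26/0.26 = 74 min.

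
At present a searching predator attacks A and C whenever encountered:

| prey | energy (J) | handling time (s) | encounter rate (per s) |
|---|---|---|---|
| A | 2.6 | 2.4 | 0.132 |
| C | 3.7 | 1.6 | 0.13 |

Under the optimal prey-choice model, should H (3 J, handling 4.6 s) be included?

On A and C alone, R = ΣλE/(1+Σλh) = 0.8242/1.525 = 0.5405 J/s.
Profitability of H: 3/4.6 = 0.6522 J/s.
0.6522 > 0.5405, so adding H raises the average — include it.

Yes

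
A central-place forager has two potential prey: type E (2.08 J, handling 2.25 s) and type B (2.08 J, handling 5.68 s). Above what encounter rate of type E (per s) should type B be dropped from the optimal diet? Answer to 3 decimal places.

0.292 per s

At the threshold, the rate on type E alone equals the profitability of type B: λ·2.08/(1 + λ·2.25) = 2.08/5.68 = 0.3662.
Rearranging, λ(2.08 − 0.3662×2.25) = 0.3662, so λ = 0.3662/1.256 = 0.2915 per s.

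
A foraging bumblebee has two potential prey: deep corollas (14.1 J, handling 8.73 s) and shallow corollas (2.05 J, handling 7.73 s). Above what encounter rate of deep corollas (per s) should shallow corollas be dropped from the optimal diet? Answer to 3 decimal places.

0.023 per s

At the threshold, the rate on deep corollas alone equals the profitability of shallow corollas: λ·14.1/(1 + λ·8.73) = 2.05/7.73 = 0.2652.
Rearranging, λ(14.1 − 0.2652×8.73) = 0.2652, so λ = 0.2652/11.78 = 0.0225 per s.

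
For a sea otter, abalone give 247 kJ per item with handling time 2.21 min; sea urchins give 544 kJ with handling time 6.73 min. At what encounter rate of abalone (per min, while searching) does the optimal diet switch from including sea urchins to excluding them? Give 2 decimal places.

At the threshold, the rate on abalone alone equals the profitability of sea urchins: λ·247/(1 + λ·2.21) = 544/6.73 = 80.83.
Rearranging, λ(247 − 80.83×2.21) = 80.83, so λ = 80.83/68.36 = 1.182 per min.

1.18 per min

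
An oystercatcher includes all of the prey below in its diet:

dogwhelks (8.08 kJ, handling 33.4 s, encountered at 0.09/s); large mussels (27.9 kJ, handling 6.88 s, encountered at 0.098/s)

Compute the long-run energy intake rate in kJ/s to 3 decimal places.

0.740 kJ/s

Energy encountered per unit search time: 0.09×8.08 + 0.098×27.9 = 3.461 kJ/s.
Handling time per unit search time: 0.09×33.4 + 0.098×6.88 = 3.68.
Rate = 3.461/(1 + 3.68) = 0.7396 kJ/s.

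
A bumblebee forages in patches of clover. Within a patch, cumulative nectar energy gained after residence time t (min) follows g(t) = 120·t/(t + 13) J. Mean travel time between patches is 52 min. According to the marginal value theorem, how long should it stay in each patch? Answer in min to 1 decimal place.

By the marginal value theorem, leave when the instantaneous gain rate g'(t) equals the habitat-wide average g(t)/(T + t).
g'(t) = 120·13/(t + 13)². Setting 120·13/(t+13)² = 120t/[(t+13)(52+t)] gives 13(52+t) = t(t+13), so t² = 13×52 = 676.
t* = √676 = 26 min.

26.0 min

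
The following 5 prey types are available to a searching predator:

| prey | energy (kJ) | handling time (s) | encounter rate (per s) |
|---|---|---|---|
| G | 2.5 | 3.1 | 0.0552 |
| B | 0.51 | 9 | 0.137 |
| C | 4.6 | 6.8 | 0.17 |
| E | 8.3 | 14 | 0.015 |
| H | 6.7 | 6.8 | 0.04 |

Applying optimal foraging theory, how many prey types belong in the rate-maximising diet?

4

Profitabilities (E/h, kJ/s): H 0.985, G 0.806, C 0.676, E 0.593, B 0.0567. Add prey in this order while the next type's profitability exceeds the intake rate on those already taken.
Rate on top 1: 0.2107. G: 0.806 > 0.2107 → include.
Rate on top 2: 0.2813. C: 0.676 > 0.2813 → include.
Rate on top 3: 0.4571. E: 0.593 > 0.4571 → include.
Rate on top 4: 0.4672. B: 0.0567 < 0.4672 → exclude; stop.
Optimal diet: H, G, C, E — 4 of 5 types.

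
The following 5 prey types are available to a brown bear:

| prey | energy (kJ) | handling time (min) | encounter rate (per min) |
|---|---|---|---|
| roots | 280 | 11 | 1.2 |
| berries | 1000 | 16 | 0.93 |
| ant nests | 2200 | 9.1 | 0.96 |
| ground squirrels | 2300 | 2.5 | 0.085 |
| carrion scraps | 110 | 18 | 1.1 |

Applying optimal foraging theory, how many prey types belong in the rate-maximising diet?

Rank by E/h (kJ/min): ground squirrels 920, ant nests 242, berries 62.5, roots 25.5, carrion scraps 6.11. Include each in turn until the next type's E/h falls below the running intake rate.
Rate on top 1: 161.2. ant nests: 242 > 161.2 → include.
Rate on top 2: 231.9. berries: 62.5 < 231.9 → exclude; stop.
Optimal diet: ground squirrels, ant nests — 2 of 5 types.

2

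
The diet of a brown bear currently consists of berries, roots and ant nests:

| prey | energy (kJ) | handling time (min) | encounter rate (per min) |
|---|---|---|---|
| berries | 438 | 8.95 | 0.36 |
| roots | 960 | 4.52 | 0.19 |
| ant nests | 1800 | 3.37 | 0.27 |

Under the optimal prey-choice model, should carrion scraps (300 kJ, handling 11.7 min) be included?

No

Intake rate on the current diet: R = (0.36×438 + 0.19×960 + 0.27×1800) / (1 + 0.36×8.95 + 0.19×4.52 + 0.27×3.37) = 826.1/5.991 = 137.9 kJ/min.
carrion scraps: E/h = 300/11.7 = 25.64 kJ/min.
Since 25.64 < R, time spent handling carrion scraps is better spent searching.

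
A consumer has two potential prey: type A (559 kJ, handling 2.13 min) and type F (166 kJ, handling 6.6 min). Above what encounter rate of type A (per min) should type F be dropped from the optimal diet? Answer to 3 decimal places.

0.050 per min

The zero-one rule: include type F iff E₂/h₂ > λE₁/(1+λh₁). Equality gives the switch point.
λE₁h₂ = E₂ + λE₂h₁ ⇒ λ = E₂/(E₁h₂ − E₂h₁) = 166/(3689 − 353.6) = 0.04976 per min.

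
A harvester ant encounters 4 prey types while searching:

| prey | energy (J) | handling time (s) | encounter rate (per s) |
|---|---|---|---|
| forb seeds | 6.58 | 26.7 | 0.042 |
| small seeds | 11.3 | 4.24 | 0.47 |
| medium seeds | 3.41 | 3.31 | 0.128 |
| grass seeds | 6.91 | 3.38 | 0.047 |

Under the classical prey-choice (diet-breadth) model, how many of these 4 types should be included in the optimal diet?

E/h in descending order: small seeds 2.67, grass seeds 2.04, medium seeds 1.03, forb seeds 0.246 J/s. The optimal diet is the largest prefix of this list for which every included type satisfies E_i/h_i > R on the types above it.
Rate on top 1: 1.775. grass seeds: 2.04 > 1.775 → include.
Rate on top 2: 1.788. medium seeds: 1.03 < 1.788 → exclude; stop.
Optimal diet: small seeds, grass seeds — 2 of 4 types.

2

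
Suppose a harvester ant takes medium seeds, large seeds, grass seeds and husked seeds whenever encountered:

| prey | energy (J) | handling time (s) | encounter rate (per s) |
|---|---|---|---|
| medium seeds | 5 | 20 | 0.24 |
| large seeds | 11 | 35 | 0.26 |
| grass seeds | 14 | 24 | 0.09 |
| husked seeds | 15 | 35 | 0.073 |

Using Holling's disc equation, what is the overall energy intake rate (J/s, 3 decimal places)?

R = Σλ_iE_i / (1 + Σλ_ih_i)
Numerator: 0.24×5 + 0.26×11 + 0.09×14 + 0.073×15 = 6.415
Denominator: 1 + 0.24×20 + 0.26×35 + 0.09×24 + 0.073×35 = 19.61
R = 6.415/19.61 = 0.327 J/s

0.327 J/s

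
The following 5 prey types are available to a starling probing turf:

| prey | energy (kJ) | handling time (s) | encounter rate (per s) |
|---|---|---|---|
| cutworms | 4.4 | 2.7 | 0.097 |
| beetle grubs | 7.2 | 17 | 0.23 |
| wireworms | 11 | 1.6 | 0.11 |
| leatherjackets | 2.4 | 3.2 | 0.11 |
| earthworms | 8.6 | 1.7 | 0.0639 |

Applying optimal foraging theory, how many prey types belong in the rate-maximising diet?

Rank by E/h (kJ/s): wireworms 6.88, earthworms 5.06, cutworms 1.63, leatherjackets 0.75, beetle grubs 0.424. Include each in turn until the next type's E/h falls below the running intake rate.
Rate on top 1: 1.029. earthworms: 5.06 > 1.029 → include.
Rate on top 2: 1.37. cutworms: 1.63 > 1.37 → include.
Rate on top 3: 1.414. leatherjackets: 0.75 < 1.414 → exclude; stop.
Optimal diet: wireworms, earthworms, cutworms — 3 of 5 types.

3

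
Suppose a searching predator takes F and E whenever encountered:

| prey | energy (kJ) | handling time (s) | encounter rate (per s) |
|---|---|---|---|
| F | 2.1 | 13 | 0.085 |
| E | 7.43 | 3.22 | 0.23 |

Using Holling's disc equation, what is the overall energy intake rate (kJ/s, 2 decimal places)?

0.66 kJ/s

R = (0.085×2.1 + 0.23×7.43) / (1 + 0.085×13 + 0.23×3.22) = 1.887/2.846 = 0.6633 kJ/s.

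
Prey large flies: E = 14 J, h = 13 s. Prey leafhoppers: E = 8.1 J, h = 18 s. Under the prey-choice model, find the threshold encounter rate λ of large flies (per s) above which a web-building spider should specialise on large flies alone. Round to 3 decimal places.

0.055 per s

At the threshold, the rate on large flies alone equals the profitability of leafhoppers: λ·14/(1 + λ·13) = 8.1/18 = 0.45.
Rearranging, λ(14 − 0.45×13) = 0.45, so λ = 0.45/8.15 = 0.05521 per s.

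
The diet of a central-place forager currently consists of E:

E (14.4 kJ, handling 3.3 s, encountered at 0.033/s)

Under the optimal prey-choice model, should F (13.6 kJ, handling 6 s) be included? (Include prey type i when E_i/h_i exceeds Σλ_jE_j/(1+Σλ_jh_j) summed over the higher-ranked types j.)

On E alone, R = ΣλE/(1+Σλh) = 0.4752/1.109 = 0.4285 kJ/s.
F: E/h = 13.6/6 = 2.267 kJ/s.
2.267 > 0.4285, so adding F raises the average — include it.

Yes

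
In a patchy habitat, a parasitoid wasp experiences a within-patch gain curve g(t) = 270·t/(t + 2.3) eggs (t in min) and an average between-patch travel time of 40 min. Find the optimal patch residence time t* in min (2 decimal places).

9.59 min

Maximise g(t)/(T+t): set derivative to zero → g'(t)(T+t) = g(t).
g'(t) = 270·2.3/(t + 2.3)². Setting 270·2.3/(t+2.3)² = 270t/[(t+2.3)(40+t)] gives 2.3(40+t) = t(t+2.3), so t² = 2.3×40 = 92.
t* = √92 = 9.592 min.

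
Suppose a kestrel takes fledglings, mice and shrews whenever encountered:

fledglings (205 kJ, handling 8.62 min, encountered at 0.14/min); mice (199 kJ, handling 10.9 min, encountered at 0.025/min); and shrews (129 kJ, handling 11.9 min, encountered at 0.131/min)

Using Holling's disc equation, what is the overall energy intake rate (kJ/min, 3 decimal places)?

12.524 kJ/min

R = Σλ_iE_i / (1 + Σλ_ih_i)
Numerator: 0.14×205 + 0.025×199 + 0.131×129 = 50.57
Denominator: 1 + 0.14×8.62 + 0.025×10.9 + 0.131×11.9 = 4.038
R = 50.57/4.038 = 12.52 kJ/min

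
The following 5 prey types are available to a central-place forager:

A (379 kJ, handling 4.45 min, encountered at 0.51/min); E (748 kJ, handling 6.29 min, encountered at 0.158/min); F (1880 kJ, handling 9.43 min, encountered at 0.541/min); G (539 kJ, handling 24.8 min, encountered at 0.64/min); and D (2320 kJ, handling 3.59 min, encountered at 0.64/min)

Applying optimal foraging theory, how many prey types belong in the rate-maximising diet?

E/h in descending order: D 646, F 199, E 119, A 85.2, G 21.7 kJ/min. The optimal diet is the largest prefix of this list for which every included type satisfies E_i/h_i > R on the types above it.
Rate on top 1: 450.3. F: 199 < 450.3 → exclude; stop.
Optimal diet: D — 1 of 5 types.

1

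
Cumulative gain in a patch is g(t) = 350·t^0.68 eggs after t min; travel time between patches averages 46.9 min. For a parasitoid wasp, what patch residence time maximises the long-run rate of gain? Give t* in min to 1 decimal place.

By the marginal value theorem, leave when the instantaneous gain rate g'(t) equals the habitat-wide average g(t)/(T + t).
g'(t) = 0.68·350·t^-0.32. Setting 0.68·350·t^-0.32 = 350·t^0.68/(46.9+t) gives 0.68(46.9+t) = t, so 0.32·t = 0.68×46.9.
t* = 0.68×46.9/0.32 = 99.66 min.

99.7 min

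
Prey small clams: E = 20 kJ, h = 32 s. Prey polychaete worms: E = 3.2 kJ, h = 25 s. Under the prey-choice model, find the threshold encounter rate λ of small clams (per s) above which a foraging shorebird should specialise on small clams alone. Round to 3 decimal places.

0.008 per s

The zero-one rule: include polychaete worms iff E₂/h₂ > λE₁/(1+λh₁). Equality gives the switch point.
λE₁h₂ = E₂ + λE₂h₁ ⇒ λ = E₂/(E₁h₂ − E₂h₁) = 3.2/(500 − 102.4) = 0.008048 per s.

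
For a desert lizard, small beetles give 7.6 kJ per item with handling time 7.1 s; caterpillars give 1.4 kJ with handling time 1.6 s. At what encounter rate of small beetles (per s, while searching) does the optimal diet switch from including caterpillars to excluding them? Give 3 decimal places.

Drop caterpillars once their profitability E₂/h₂ falls below the rate achievable on small beetles alone: E₂/h₂ = λE₁/(1 + λh₁).
Solve for λ: λE₁h₂ = E₂(1 + λh₁) → λ(E₁h₂ − E₂h₁) = E₂ → λ = E₂/(E₁h₂ − E₂h₁).
λ = 1.4/(7.6×1.6 − 1.4×7.1) = 1.4/2.22 = 0.6306 per s.

0.631 per s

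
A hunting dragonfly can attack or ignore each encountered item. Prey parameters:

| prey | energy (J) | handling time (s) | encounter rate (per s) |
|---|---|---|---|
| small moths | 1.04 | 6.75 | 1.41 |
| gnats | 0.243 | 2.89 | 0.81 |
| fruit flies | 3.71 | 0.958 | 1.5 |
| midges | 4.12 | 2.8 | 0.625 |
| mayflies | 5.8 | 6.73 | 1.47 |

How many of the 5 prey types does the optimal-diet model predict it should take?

Rank by E/h (J/s): fruit flies 3.87, midges 1.47, mayflies 0.862, small moths 0.154, gnats 0.0841. Include each in turn until the next type's E/h falls below the running intake rate.
Rate on top 1: 2.284. midges: 1.47 < 2.284 → exclude; stop.
Optimal diet: fruit flies — 1 of 5 types.

1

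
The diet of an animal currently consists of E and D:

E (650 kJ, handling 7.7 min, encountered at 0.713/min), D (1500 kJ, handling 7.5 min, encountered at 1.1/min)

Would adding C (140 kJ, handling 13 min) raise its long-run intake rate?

No

Intake rate on the current diet: R = (0.713×650 + 1.1×1500) / (1 + 0.713×7.7 + 1.1×7.5) = 2113/14.74 = 143.4 kJ/min.
C: E/h = 140/13 = 10.77 kJ/min.
10.77 < 143.4, so adding C would lower the average — exclude it.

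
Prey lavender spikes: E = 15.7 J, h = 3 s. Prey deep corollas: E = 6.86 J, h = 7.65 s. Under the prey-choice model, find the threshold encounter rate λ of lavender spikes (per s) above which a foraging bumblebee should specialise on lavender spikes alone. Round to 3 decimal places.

At the threshold, the rate on lavender spikes alone equals the profitability of deep corollas: λ·15.7/(1 + λ·3) = 6.86/7.65 = 0.8967.
Rearranging, λ(15.7 − 0.8967×3) = 0.8967, so λ = 0.8967/13.01 = 0.06893 per s.

0.069 per s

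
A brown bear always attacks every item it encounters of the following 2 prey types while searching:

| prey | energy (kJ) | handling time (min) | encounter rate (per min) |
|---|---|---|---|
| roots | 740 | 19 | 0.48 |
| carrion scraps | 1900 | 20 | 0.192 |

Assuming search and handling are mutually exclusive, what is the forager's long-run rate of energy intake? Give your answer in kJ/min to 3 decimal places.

51.576 kJ/min

R = (0.48×740 + 0.192×1900) / (1 + 0.48×19 + 0.192×20) = 720/13.96 = 51.58 kJ/min.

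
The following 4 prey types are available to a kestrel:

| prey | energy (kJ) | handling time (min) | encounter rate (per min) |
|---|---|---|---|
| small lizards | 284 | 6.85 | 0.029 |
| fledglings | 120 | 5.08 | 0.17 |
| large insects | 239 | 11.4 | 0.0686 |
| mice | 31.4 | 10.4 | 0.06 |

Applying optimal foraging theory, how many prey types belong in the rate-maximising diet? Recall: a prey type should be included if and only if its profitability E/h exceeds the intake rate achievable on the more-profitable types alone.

3

Rank by E/h (kJ/min): small lizards 41.5, fledglings 23.6, large insects 21, mice 3.02. Include each in turn until the next type's E/h falls below the running intake rate.
Rate on top 1: 6.871. fledglings: 23.6 > 6.871 → include.
Rate on top 2: 13.89. large insects: 21 > 13.89 → include.
Rate on top 3: 15.83. mice: 3.02 < 15.83 → exclude; stop.
Optimal diet: small lizards, fledglings, large insects — 3 of 4 types.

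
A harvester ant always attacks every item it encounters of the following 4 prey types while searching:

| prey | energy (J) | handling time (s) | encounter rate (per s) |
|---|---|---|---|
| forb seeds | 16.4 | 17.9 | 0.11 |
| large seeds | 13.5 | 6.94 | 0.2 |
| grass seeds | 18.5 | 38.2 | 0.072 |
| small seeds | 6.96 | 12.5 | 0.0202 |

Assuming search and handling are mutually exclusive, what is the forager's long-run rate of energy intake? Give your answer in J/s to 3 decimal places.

R = Σλ_iE_i / (1 + Σλ_ih_i)
Numerator: 0.11×16.4 + 0.2×13.5 + 0.072×18.5 + 0.0202×6.96 = 5.977
Denominator: 1 + 0.11×17.9 + 0.2×6.94 + 0.072×38.2 + 0.0202×12.5 = 7.36
R = 5.977/7.36 = 0.812 J/s

0.812 J/s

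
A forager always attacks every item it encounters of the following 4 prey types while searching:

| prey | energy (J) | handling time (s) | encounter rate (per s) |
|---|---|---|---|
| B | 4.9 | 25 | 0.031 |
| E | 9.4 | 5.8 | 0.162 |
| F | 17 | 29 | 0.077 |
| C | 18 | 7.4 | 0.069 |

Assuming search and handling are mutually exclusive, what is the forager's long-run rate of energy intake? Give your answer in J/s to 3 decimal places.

R = (0.031×4.9 + 0.162×9.4 + 0.077×17 + 0.069×18) / (1 + 0.031×25 + 0.162×5.8 + 0.077×29 + 0.069×7.4) = 4.226/5.458 = 0.7742 J/s.

0.774 J/s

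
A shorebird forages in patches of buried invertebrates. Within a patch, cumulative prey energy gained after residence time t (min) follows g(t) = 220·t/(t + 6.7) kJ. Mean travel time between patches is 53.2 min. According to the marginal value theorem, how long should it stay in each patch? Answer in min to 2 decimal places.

Maximise g(t)/(T+t): set derivative to zero → g'(t)(T+t) = g(t).
g'(t) = 220·6.7/(t + 6.7)². Setting 220·6.7/(t+6.7)² = 220t/[(t+6.7)(53.2+t)] gives 6.7(53.2+t) = t(t+6.7), so t² = 6.7×53.2 = 356.4.
t* = √356.4 = 18.88 min.

18.88 min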